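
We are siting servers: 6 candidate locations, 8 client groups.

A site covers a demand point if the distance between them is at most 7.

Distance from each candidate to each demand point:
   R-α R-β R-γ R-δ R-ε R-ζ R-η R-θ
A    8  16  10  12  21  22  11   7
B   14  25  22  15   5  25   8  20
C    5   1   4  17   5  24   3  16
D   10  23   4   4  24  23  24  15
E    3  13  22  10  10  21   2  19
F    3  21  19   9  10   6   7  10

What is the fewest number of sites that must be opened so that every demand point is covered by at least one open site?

4

Coverage sets (demand points within 7 of each site):
  A: {R-θ}
  B: {R-ε}
  C: {R-α, R-β, R-γ, R-ε, R-η}
  D: {R-γ, R-δ}
  E: {R-α, R-η}
  F: {R-α, R-ζ, R-η}
No 3 sites suffice: every size-3 union leaves at least one demand point uncovered.
But {A, C, D, F} covers everything, so the minimum is 4.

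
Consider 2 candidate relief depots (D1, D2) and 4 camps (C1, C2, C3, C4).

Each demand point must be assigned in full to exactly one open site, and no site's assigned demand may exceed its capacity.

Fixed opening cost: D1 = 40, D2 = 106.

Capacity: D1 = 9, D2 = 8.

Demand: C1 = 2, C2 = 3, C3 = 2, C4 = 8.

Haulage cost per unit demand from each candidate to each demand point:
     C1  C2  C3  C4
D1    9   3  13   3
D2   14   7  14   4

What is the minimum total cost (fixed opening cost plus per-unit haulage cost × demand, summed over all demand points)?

231

Open {D1, D2}; cheapest assignment that respects the capacities:
  D1 (cap 9, load 7): C1, C2, C3 — cost 2×9 + 3×3 + 2×13 = 53
  D2 (cap 8, load 8): C4 — cost 8×4 = 32
  Shipping 85, fixed 146 → total 231.
  Any other capacity-feasible assignment to {D1, D2} ships for at least 85.
Total demand is 15 and no other set of sites has combined capacity ≥ 15, so {D1, D2} is the only feasible choice of open sites. Minimum: 231.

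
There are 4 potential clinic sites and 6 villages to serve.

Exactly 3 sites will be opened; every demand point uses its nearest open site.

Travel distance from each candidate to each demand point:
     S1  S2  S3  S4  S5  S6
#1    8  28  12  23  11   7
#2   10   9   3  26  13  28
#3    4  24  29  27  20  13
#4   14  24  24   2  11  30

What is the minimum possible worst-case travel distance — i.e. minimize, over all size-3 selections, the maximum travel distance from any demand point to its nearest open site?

Open {#1, #2, #4}.
  Farthest demand point is S5 at travel distance 11 (to #1); all others are ≤ 11.
With {#2, #3, #4} the worst case is 13.
With {#1, #2, #3} the worst case is 23.
No size-3 selection achieves below 11.

11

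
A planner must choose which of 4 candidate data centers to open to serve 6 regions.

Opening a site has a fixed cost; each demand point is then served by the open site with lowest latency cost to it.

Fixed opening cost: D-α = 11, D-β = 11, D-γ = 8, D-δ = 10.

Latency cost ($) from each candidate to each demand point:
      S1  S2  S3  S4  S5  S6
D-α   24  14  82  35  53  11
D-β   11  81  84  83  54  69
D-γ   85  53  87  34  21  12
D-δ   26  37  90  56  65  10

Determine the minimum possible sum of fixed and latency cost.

203

Open {D-α, D-β, D-γ}: assign each demand point to its cheapest open site.
  S1→D-β 11, S2→D-α 14, S3→D-α 82, S4→D-γ 34, S5→D-γ 21, S6→D-α 11
  latency cost 173, fixed 30 → total 203.
Compare {D-α, D-γ}: latency cost 186 + fixed 19 = 205.
Compare {D-α, D-β, D-γ, D-δ}: latency cost 172 + fixed 40 = 212.
Compare {D-α, D-γ, D-δ}: latency cost 185 + fixed 29 = 214.
All other subsets cost ≥ 205. Minimum total cost: 203.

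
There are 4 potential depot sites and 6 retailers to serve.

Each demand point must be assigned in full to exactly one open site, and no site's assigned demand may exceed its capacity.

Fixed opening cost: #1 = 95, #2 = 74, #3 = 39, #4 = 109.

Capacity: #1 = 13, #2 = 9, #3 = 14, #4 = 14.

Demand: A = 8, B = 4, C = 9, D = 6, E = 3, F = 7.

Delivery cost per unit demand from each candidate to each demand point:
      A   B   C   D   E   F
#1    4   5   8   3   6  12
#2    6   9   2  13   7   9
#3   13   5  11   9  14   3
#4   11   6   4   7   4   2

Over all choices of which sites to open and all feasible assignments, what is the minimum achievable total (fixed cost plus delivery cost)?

418

Open {#1, #3, #4}; cheapest assignment that respects the capacities:
  #1 (cap 13, load 12): A, B — cost 8×4 + 4×5 = 52
  #3 (cap 14, load 13): D, F — cost 6×9 + 7×3 = 75
  #4 (cap 14, load 12): C, E — cost 9×4 + 3×4 = 48
  Shipping 175, fixed 243 → total 418.
  Any other capacity-feasible assignment to {#1, #3, #4} ships for at least 175.
Compare {#2, #3, #4}: its best feasible assignment gives total 448.
Compare {#1, #2, #3, #4}: its best feasible assignment gives total 461.
Every other set of open sites that can feasibly serve all demand totals ≥ 448 even under its best assignment. Minimum: 418.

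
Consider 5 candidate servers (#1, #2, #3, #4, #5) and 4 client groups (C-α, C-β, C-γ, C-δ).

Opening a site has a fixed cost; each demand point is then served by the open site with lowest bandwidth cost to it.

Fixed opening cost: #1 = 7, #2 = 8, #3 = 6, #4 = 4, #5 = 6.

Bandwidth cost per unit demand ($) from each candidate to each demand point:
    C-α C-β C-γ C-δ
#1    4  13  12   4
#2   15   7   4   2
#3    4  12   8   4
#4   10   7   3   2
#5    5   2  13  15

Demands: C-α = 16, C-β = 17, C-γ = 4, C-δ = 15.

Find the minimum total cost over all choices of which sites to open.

Open {#3, #4, #5}: assign each demand point to its cheapest open site.
  C-α→#3 16×4=64, C-β→#5 17×2=34, C-γ→#4 4×3=12, C-δ→#4 15×2=30
  bandwidth cost 140, fixed 16 → total 156.
Compare {#1, #4, #5}: bandwidth cost 140 + fixed 17 = 157.
Compare {#1, #3, #4, #5}: bandwidth cost 140 + fixed 23 = 163.
Compare {#2, #3, #5}: bandwidth cost 144 + fixed 20 = 164.
All other subsets cost ≥ 157. Minimum total cost: 156.

156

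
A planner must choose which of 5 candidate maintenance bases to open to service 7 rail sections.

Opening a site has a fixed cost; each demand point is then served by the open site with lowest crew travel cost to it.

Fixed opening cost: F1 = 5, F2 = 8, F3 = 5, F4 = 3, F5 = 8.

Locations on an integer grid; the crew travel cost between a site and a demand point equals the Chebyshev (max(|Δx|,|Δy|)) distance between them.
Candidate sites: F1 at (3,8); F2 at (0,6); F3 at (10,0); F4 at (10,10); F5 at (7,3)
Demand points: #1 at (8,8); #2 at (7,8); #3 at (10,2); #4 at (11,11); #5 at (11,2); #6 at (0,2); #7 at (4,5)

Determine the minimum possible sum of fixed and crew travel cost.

32

Open {F1, F3, F4}: assign each demand point to its cheapest open site.
  #1→F4 2, #2→F4 3, #3→F3 2, #4→F4 1, #5→F3 2, #6→F1 6, #7→F1 3
  crew travel cost 19, fixed 13 → total 32.
Compare {F3, F4}: crew travel cost 26 + fixed 8 = 34.
Compare {F4, F5}: crew travel cost 23 + fixed 11 = 34.
Compare {F2, F3, F4}: crew travel cost 18 + fixed 16 = 34.
All other subsets cost ≥ 34. Minimum total cost: 32.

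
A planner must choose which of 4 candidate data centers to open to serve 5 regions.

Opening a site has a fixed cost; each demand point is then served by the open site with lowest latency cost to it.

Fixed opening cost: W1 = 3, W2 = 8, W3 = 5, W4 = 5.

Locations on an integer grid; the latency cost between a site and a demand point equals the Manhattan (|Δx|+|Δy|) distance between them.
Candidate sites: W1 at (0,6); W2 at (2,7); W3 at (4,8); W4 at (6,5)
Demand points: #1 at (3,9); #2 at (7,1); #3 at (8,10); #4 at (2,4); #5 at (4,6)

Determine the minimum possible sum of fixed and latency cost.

30

Open {W3, W4}: assign each demand point to its cheapest open site.
  #1→W3 2, #2→W4 5, #3→W3 6, #4→W4 5, #5→W3 2
  latency cost 20, fixed 10 → total 30.
Compare {W3}: latency cost 26 + fixed 5 = 31.
Compare {W4}: latency cost 27 + fixed 5 = 32.
Compare {W1, W3}: latency cost 24 + fixed 8 = 32.
All other subsets cost ≥ 31. Minimum total cost: 30.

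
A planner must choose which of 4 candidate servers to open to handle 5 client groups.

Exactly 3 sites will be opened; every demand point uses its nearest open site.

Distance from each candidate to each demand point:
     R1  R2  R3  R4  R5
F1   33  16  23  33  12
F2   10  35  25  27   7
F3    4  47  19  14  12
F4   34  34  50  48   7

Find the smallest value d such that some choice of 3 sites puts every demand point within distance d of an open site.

Open {F1, F2, F3}.
  Farthest demand point is R3 at distance 19 (to F3); all others are ≤ 19.
With {F1, F3, F4} the worst case is 19.
With {F1, F2, F4} the worst case is 27.
No size-3 selection achieves below 19.

19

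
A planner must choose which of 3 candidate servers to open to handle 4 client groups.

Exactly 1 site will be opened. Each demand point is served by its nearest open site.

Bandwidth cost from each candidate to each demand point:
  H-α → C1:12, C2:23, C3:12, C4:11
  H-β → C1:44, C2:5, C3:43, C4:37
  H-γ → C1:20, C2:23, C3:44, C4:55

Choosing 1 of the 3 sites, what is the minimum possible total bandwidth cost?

Open {H-α}.
  C1→H-α 12, C2→H-α 23, C3→H-α 12, C4→H-α 11  ⇒ total 58.
Compare {H-β}: total 129.
Compare {H-γ}: total 142.

58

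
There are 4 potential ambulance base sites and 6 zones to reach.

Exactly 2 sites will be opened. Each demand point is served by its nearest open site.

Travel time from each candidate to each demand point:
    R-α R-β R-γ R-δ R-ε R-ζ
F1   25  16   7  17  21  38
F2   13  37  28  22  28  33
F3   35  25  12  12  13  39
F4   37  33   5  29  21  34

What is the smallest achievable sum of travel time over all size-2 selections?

107

Open {F1, F2}.
  R-α→F2 13, R-β→F1 16, R-γ→F1 7, R-δ→F1 17, R-ε→F1 21, R-ζ→F2 33  ⇒ total 107.
Compare {F2, F3}: total 108.
Compare {F1, F3}: total 111.
No size-2 selection does better; minimum is 107.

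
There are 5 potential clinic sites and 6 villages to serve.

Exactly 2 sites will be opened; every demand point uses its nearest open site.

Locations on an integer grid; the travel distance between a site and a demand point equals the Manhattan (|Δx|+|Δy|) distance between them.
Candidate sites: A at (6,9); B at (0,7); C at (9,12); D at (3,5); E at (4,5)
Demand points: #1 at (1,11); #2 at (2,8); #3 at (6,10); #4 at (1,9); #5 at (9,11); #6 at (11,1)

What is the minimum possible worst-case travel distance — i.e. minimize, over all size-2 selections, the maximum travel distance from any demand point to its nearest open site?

Open {A, E}.
  Farthest demand point is #6 at travel distance 11 (to E); all others are ≤ 11.
With {B, E} the worst case is 11.
With {C, E} the worst case is 11.
No size-2 selection achieves below 11.

11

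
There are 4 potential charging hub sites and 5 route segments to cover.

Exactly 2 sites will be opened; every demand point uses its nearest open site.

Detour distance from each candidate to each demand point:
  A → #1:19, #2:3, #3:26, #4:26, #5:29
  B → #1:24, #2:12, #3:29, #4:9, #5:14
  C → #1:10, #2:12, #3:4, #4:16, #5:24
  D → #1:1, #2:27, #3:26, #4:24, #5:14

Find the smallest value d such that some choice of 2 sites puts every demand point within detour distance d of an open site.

14

Open {B, C}.
  Farthest demand point is #5 at detour distance 14 (to B); all others are ≤ 14.
With {C, D} the worst case is 16.
With {A, C} the worst case is 24.
No size-2 selection achieves below 14.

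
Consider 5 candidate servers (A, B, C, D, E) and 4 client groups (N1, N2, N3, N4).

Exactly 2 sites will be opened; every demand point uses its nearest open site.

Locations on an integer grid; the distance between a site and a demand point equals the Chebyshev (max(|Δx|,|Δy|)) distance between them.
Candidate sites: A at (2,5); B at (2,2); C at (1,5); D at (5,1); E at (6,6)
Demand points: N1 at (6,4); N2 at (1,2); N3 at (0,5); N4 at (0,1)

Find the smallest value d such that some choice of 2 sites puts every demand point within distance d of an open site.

3

Open {B, D}.
  Farthest demand point is N1 at distance 3 (to D); all others are ≤ 3.
With {B, E} the worst case is 3.
With {A, B} the worst case is 4.
No size-2 selection achieves below 3.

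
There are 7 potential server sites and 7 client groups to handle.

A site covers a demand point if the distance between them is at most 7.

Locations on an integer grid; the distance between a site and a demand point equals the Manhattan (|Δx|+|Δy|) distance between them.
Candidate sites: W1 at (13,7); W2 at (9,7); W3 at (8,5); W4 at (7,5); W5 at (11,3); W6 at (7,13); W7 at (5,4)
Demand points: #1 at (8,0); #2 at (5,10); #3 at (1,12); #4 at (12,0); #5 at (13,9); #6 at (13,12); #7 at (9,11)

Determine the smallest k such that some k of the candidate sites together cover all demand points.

3

Coverage sets (demand points within 7 of each site):
  W1: {#5, #6}
  W2: {#2, #5, #7}
  W3: {#1, #7}
  W4: {#1, #2}
  W5: {#1, #4}
  W6: {#2, #3, #6, #7}
  W7: {#1, #2}
No 2 sites suffice: every size-2 union leaves at least one demand point uncovered.
But {W1, W5, W6} covers everything, so the minimum is 3.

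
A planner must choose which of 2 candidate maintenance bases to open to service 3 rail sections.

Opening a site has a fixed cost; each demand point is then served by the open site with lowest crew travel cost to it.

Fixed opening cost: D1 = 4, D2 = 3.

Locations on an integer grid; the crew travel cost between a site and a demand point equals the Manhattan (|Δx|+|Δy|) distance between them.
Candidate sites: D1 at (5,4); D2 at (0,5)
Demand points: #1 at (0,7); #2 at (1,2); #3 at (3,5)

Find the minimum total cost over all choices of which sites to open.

Open {D2}: assign each demand point to its cheapest open site.
  #1→D2 2, #2→D2 4, #3→D2 3
  crew travel cost 9, fixed 3 → total 12.
Compare {D1, D2}: crew travel cost 9 + fixed 7 = 16.
Compare {D1}: crew travel cost 17 + fixed 4 = 21.

12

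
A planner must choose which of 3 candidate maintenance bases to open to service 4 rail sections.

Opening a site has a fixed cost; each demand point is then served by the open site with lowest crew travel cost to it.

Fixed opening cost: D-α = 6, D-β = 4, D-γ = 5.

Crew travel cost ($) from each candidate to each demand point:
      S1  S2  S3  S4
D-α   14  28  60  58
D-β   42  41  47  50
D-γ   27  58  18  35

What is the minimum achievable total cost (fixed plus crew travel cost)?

106

Open {D-α, D-γ}: assign each demand point to its cheapest open site.
  S1→D-α 14, S2→D-α 28, S3→D-γ 18, S4→D-γ 35
  crew travel cost 95, fixed 11 → total 106.
Compare {D-α, D-β, D-γ}: crew travel cost 95 + fixed 15 = 110.
Compare {D-β, D-γ}: crew travel cost 121 + fixed 9 = 130.
Compare {D-γ}: crew travel cost 138 + fixed 5 = 143.
All other subsets cost ≥ 110. Minimum total cost: 106.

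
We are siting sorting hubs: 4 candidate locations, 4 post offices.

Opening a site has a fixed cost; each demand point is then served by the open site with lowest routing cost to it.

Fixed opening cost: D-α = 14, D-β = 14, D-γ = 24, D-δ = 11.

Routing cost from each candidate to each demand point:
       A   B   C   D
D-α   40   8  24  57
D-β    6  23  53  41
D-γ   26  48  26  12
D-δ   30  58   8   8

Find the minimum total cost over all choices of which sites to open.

Open {D-α, D-β, D-δ}: assign each demand point to its cheapest open site.
  A→D-β 6, B→D-α 8, C→D-δ 8, D→D-δ 8
  routing cost 30, fixed 39 → total 69.
Compare {D-β, D-δ}: routing cost 45 + fixed 25 = 70.
Compare {D-α, D-δ}: routing cost 54 + fixed 25 = 79.
Compare {D-α, D-β, D-γ, D-δ}: routing cost 30 + fixed 63 = 93.
All other subsets cost ≥ 70. Minimum total cost: 69.

69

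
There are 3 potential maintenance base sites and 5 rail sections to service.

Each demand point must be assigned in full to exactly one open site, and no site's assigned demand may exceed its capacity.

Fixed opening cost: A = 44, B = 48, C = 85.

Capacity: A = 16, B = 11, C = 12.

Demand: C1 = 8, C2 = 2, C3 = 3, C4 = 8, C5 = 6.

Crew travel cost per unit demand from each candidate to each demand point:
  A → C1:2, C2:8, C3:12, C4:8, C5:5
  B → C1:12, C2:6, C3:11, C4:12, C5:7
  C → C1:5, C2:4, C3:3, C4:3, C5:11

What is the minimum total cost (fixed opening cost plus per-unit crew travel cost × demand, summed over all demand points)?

224

Open {A, C}; cheapest assignment that respects the capacities:
  A (cap 16, load 16): C1, C2, C5 — cost 8×2 + 2×8 + 6×5 = 62
  C (cap 12, load 11): C3, C4 — cost 3×3 + 8×3 = 33
  Shipping 95, fixed 129 → total 224.
  Any other capacity-feasible assignment to {A, C} ships for at least 95.
Compare {A, B}: its best feasible assignment gives total 259.
Compare {A, B, C}: its best feasible assignment gives total 268.
Every other set of open sites that can feasibly serve all demand totals ≥ 259 even under its best assignment. Minimum: 224.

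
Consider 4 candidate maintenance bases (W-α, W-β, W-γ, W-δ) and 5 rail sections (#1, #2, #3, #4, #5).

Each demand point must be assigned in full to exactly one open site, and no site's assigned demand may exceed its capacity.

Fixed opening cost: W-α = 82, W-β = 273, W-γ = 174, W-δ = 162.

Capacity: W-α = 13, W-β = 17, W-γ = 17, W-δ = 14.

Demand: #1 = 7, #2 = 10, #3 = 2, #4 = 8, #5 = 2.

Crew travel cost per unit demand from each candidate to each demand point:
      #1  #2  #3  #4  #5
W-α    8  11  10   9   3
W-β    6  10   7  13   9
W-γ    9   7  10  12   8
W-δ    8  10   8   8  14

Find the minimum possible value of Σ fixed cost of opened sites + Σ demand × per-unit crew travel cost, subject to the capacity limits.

487

Open {W-α, W-γ}; cheapest assignment that respects the capacities:
  W-α (cap 13, load 12): #3, #4, #5 — cost 2×10 + 8×9 + 2×3 = 98
  W-γ (cap 17, load 17): #1, #2 — cost 7×9 + 10×7 = 133
  Shipping 231, fixed 256 → total 487.
  Any other capacity-feasible assignment to {W-α, W-γ} ships for at least 231.
Compare {W-γ, W-δ}: its best feasible assignment gives total 577.
Compare {W-α, W-β}: its best feasible assignment gives total 595.
Every other set of open sites that can feasibly serve all demand totals ≥ 577 even under its best assignment. Minimum: 487.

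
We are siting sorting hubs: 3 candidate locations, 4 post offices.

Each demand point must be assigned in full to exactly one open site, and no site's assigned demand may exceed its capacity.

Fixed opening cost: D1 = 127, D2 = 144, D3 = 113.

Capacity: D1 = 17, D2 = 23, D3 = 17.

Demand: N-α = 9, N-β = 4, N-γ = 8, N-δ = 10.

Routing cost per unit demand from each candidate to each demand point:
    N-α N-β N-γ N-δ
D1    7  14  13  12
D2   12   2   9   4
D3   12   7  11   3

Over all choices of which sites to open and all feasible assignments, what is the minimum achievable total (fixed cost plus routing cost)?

454

Open {D1, D2}; cheapest assignment that respects the capacities:
  D1 (cap 17, load 9): N-α — cost 9×7 = 63
  D2 (cap 23, load 22): N-β, N-γ, N-δ — cost 4×2 + 8×9 + 10×4 = 120
  Shipping 183, fixed 271 → total 454.
  Any other capacity-feasible assignment to {D1, D2} ships for at least 183.
Compare {D1, D3}: its best feasible assignment gives total 465.
Compare {D2, D3}: its best feasible assignment gives total 475.
Every other set of open sites that can feasibly serve all demand totals ≥ 465 even under its best assignment. Minimum: 454.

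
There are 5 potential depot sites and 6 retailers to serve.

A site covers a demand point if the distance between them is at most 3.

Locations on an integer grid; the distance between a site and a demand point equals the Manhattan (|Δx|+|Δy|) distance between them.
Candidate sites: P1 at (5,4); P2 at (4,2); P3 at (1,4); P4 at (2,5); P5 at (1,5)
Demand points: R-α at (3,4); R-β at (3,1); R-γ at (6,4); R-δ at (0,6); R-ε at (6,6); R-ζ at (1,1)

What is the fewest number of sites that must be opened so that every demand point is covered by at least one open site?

Coverage sets (demand points within 3 of each site):
  P1: {R-α, R-γ, R-ε}
  P2: {R-α, R-β}
  P3: {R-α, R-δ, R-ζ}
  P4: {R-α, R-δ}
  P5: {R-α, R-δ}
No 2 sites suffice: every size-2 union leaves at least one demand point uncovered.
But {P1, P2, P3} covers everything, so the minimum is 3.

3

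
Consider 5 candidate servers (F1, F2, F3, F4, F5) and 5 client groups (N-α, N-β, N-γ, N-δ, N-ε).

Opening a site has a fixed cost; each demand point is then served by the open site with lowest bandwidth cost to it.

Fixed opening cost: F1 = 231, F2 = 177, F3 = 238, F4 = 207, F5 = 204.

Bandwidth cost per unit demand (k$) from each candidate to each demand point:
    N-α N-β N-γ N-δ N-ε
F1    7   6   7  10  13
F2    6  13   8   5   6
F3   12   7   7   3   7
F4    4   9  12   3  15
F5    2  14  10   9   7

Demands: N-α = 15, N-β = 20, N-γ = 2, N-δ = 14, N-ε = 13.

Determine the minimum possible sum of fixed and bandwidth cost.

Open {F2}: assign each demand point to its cheapest open site.
  N-α→F2 15×6=90, N-β→F2 20×13=260, N-γ→F2 2×8=16, N-δ→F2 14×5=70, N-ε→F2 13×6=78
  bandwidth cost 514, fixed 177 → total 691.
Compare {F3}: bandwidth cost 467 + fixed 238 = 705.
Compare {F4}: bandwidth cost 501 + fixed 207 = 708.
Compare {F5}: bandwidth cost 547 + fixed 204 = 751.
All other subsets cost ≥ 705. Minimum total cost: 691.

691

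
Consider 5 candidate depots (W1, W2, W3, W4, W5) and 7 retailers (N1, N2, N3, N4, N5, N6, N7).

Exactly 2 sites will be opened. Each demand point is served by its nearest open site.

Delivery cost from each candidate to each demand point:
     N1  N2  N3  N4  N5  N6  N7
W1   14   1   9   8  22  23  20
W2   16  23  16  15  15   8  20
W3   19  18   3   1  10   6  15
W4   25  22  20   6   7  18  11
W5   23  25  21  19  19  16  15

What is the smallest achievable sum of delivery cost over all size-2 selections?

Open {W1, W3}.
  N1→W1 14, N2→W1 1, N3→W3 3, N4→W3 1, N5→W3 10, N6→W3 6, N7→W3 15  ⇒ total 50.
Compare {W3, W4}: total 65.
Compare {W1, W4}: total 66.
No size-2 selection does better; minimum is 50.

50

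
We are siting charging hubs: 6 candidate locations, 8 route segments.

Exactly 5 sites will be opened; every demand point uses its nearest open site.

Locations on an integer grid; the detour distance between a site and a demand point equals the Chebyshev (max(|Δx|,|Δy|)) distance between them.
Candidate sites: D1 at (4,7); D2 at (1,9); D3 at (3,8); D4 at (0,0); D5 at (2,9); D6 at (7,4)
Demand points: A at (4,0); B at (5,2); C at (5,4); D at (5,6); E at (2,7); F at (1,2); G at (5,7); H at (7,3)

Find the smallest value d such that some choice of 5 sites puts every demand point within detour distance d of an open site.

Open {D1, D2, D3, D4, D6}.
  Farthest demand point is A at detour distance 4 (to D4); all others are ≤ 4.
With {D1, D2, D4, D5, D6} the worst case is 4.
With {D1, D3, D4, D5, D6} the worst case is 4.
No size-5 selection achieves below 4.

4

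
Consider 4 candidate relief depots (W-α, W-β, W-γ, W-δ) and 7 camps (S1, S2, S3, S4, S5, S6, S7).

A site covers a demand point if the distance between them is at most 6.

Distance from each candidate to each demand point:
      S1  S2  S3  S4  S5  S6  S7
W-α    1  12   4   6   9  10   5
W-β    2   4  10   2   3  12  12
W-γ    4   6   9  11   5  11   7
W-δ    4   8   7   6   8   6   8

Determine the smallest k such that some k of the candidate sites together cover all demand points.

Coverage sets (demand points within 6 of each site):
  W-α: {S1, S3, S4, S7}
  W-β: {S1, S2, S4, S5}
  W-γ: {S1, S2, S5}
  W-δ: {S1, S4, S6}
No 2 sites suffice: every size-2 union leaves at least one demand point uncovered.
But {W-α, W-β, W-δ} covers everything, so the minimum is 3.

3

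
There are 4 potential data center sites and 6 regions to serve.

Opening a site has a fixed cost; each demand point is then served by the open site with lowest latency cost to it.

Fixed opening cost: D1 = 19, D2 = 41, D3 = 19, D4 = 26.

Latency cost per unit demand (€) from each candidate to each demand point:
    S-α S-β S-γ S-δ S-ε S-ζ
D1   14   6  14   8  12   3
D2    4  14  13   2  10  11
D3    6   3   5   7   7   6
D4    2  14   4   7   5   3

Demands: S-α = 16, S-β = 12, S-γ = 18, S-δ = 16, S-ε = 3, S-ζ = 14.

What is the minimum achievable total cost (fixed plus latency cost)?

Open {D2, D3, D4}: assign each demand point to its cheapest open site.
  S-α→D4 16×2=32, S-β→D3 12×3=36, S-γ→D4 18×4=72, S-δ→D2 16×2=32, S-ε→D4 3×5=15, S-ζ→D4 14×3=42
  latency cost 229, fixed 86 → total 315.
Compare {D1, D2, D3, D4}: latency cost 229 + fixed 105 = 334.
Compare {D1, D2, D4}: latency cost 265 + fixed 86 = 351.
Compare {D3, D4}: latency cost 309 + fixed 45 = 354.
All other subsets cost ≥ 334. Minimum total cost: 315.

315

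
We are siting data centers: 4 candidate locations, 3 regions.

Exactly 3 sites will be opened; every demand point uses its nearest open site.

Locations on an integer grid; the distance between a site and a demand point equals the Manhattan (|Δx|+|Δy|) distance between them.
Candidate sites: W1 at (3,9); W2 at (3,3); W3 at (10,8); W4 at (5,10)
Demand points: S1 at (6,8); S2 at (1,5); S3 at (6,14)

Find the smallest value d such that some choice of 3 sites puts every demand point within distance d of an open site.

Open {W1, W2, W4}.
  Farthest demand point is S3 at distance 5 (to W4); all others are ≤ 5.
With {W2, W3, W4} the worst case is 5.
With {W1, W3, W4} the worst case is 6.
No size-3 selection achieves below 5.

5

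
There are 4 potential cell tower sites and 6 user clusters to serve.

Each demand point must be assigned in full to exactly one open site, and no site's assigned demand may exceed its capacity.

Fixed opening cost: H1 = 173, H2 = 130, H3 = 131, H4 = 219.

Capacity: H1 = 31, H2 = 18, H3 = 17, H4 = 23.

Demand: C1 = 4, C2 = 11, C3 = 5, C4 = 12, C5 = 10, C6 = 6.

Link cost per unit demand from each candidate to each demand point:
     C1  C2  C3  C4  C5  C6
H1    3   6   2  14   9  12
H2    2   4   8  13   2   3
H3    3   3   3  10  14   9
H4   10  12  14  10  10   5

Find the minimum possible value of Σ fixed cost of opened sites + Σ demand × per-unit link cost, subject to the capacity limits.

645

Open {H1, H2}; cheapest assignment that respects the capacities:
  H1 (cap 31, load 31): C1, C3, C4, C5 — cost 4×3 + 5×2 + 12×14 + 10×9 = 280
  H2 (cap 18, load 17): C2, C6 — cost 11×4 + 6×3 = 62
  Shipping 342, fixed 303 → total 645.
  Any other capacity-feasible assignment to {H1, H2} ships for at least 342.
Compare {H1, H3}: its best feasible assignment gives total 671.
Compare {H1, H2, H3}: its best feasible assignment gives total 680.
Every other set of open sites that can feasibly serve all demand totals ≥ 671 even under its best assignment. Minimum: 645.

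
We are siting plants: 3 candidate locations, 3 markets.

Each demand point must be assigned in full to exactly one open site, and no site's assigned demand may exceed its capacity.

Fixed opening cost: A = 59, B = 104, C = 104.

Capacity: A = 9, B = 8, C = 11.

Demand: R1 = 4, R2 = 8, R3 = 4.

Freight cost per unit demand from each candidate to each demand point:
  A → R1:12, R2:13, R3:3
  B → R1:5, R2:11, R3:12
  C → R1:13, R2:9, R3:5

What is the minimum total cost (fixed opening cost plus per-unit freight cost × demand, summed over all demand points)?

295

Open {A, C}; cheapest assignment that respects the capacities:
  A (cap 9, load 8): R1, R3 — cost 4×12 + 4×3 = 60
  C (cap 11, load 8): R2 — cost 8×9 = 72
  Shipping 132, fixed 163 → total 295.
  Any other capacity-feasible assignment to {A, C} ships for at least 132.
Compare {A, B}: its best feasible assignment gives total 311.
Compare {B, C}: its best feasible assignment gives total 348.
Every other set of open sites that can feasibly serve all demand totals ≥ 311 even under its best assignment. Minimum: 295.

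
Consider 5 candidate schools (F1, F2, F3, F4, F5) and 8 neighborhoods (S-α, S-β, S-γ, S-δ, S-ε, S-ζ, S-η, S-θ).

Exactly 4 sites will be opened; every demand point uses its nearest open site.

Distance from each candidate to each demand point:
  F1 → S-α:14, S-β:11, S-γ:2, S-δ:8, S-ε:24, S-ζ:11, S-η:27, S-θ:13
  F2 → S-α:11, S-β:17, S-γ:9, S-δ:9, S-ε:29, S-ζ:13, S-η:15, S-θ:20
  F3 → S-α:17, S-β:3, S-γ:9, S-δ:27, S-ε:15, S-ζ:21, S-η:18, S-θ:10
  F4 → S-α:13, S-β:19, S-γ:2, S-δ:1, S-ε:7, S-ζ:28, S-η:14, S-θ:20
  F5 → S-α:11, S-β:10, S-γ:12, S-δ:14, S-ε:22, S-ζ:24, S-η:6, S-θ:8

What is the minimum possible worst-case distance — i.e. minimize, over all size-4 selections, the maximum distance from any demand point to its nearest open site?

Open {F1, F2, F4, F5}.
  Farthest demand point is S-α at distance 11 (to F2); all others are ≤ 11.
With {F1, F3, F4, F5} the worst case is 11.
With {F2, F3, F4, F5} the worst case is 13.
No size-4 selection achieves below 11.

11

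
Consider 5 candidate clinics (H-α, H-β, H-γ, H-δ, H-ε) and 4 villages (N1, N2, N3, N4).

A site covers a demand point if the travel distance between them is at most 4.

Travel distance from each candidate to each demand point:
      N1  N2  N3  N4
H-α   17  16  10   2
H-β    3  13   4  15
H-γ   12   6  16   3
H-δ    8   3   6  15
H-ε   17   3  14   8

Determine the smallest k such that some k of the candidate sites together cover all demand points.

Coverage sets (demand points within 4 of each site):
  H-α: {N4}
  H-β: {N1, N3}
  H-γ: {N4}
  H-δ: {N2}
  H-ε: {N2}
No 2 sites suffice: every size-2 union leaves at least one demand point uncovered.
But {H-α, H-β, H-δ} covers everything, so the minimum is 3.

3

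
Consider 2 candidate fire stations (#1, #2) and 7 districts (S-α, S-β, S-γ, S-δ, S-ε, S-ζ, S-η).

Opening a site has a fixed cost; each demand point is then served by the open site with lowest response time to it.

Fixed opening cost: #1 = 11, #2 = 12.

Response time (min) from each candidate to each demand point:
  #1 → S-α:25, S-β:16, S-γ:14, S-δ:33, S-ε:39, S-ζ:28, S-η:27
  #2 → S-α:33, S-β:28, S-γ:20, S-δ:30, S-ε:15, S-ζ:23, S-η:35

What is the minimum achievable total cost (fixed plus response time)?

173

Open {#1, #2}: assign each demand point to its cheapest open site.
  S-α→#1 25, S-β→#1 16, S-γ→#1 14, S-δ→#2 30, S-ε→#2 15, S-ζ→#2 23, S-η→#1 27
  response time 150, fixed 23 → total 173.
Compare {#1}: response time 182 + fixed 11 = 193.
Compare {#2}: response time 184 + fixed 12 = 196.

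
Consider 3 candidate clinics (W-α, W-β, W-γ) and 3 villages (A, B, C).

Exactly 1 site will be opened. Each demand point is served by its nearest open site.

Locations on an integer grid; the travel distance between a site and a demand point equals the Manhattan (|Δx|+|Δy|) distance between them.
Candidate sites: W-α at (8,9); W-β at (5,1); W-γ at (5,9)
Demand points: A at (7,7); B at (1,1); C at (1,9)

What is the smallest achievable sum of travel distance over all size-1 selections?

Open {W-γ}.
  A→W-γ 4, B→W-γ 12, C→W-γ 4  ⇒ total 20.
Compare {W-β}: total 24.
Compare {W-α}: total 25.

20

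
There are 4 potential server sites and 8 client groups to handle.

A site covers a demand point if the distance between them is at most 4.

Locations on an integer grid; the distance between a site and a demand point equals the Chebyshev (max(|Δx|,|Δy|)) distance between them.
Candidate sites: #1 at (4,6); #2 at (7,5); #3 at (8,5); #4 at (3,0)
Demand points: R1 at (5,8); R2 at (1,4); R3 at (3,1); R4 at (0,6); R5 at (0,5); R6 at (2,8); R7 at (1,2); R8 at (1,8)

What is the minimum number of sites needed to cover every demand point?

2

Coverage sets (demand points within 4 of each site):
  #1: {R1, R2, R4, R5, R6, R7, R8}
  #2: {R1, R3}
  #3: {R1}
  #4: {R2, R3, R7}
No single site covers all 8 demand points.
But {#1, #2} covers everything, so the minimum is 2.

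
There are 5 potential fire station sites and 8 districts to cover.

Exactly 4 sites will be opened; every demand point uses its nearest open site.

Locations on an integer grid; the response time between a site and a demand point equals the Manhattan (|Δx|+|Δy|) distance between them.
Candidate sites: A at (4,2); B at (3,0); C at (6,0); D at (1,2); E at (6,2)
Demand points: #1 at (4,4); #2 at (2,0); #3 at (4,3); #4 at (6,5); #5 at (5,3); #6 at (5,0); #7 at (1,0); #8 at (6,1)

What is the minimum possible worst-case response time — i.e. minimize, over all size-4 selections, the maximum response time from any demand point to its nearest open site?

Open {A, B, C, E}.
  Farthest demand point is #4 at response time 3 (to E); all others are ≤ 3.
With {A, B, D, E} the worst case is 3.
With {A, C, D, E} the worst case is 3.
No size-4 selection achieves below 3.

3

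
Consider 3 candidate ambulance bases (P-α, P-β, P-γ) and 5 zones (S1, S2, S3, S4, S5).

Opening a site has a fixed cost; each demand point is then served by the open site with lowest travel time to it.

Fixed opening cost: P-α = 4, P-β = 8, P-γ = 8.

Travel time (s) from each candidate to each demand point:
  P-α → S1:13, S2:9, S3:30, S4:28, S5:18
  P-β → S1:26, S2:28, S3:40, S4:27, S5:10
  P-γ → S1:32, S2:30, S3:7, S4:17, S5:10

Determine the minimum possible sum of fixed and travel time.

Open {P-α, P-γ}: assign each demand point to its cheapest open site.
  S1→P-α 13, S2→P-α 9, S3→P-γ 7, S4→P-γ 17, S5→P-γ 10
  travel time 56, fixed 12 → total 68.
Compare {P-α, P-β, P-γ}: travel time 56 + fixed 20 = 76.
Compare {P-α, P-β}: travel time 89 + fixed 12 = 101.
Compare {P-α}: travel time 98 + fixed 4 = 102.
All other subsets cost ≥ 76. Minimum total cost: 68.

68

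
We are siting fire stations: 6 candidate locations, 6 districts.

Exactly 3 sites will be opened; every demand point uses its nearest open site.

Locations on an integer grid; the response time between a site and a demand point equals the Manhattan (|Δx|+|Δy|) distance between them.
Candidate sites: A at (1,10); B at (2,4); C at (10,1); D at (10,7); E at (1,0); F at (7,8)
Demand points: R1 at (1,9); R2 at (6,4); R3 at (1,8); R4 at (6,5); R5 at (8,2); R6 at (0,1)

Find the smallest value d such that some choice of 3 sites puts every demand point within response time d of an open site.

Open {A, B, C}.
  Farthest demand point is R4 at response time 5 (to B); all others are ≤ 5.
With {B, C, D} the worst case is 6.
With {B, C, E} the worst case is 6.
No size-3 selection achieves below 5.

5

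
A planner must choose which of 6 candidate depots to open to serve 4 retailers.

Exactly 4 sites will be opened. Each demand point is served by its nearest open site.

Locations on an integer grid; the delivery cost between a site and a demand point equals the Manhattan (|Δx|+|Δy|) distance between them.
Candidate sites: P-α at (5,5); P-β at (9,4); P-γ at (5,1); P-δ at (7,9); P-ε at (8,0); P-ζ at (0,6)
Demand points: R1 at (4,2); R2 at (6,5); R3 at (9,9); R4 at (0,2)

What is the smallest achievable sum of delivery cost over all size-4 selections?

9

Open {P-α, P-γ, P-δ, P-ζ}.
  R1→P-γ 2, R2→P-α 1, R3→P-δ 2, R4→P-ζ 4  ⇒ total 9.
Compare {P-α, P-β, P-γ, P-δ}: total 11.
Compare {P-α, P-β, P-δ, P-ζ}: total 11.
No size-4 selection does better; minimum is 9.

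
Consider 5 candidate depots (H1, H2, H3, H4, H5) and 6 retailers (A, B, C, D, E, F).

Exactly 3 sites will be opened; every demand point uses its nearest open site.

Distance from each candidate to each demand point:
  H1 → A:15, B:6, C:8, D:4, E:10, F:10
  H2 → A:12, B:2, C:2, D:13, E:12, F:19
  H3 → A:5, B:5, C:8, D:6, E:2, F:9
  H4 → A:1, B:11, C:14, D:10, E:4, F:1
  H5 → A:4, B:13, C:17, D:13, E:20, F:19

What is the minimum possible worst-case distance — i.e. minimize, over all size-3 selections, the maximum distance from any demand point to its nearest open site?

4

Open {H1, H2, H4}.
  Farthest demand point is D at distance 4 (to H1); all others are ≤ 4.
With {H2, H3, H4} the worst case is 6.
With {H1, H3, H4} the worst case is 8.
No size-3 selection achieves below 4.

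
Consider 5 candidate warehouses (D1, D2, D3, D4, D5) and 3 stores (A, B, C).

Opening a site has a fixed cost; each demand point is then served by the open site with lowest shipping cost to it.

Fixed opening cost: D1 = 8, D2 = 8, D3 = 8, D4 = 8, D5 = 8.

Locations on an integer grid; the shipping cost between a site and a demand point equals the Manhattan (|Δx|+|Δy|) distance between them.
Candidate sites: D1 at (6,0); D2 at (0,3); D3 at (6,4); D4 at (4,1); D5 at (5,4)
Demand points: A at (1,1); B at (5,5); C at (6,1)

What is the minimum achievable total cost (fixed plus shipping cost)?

18

Open {D4}: assign each demand point to its cheapest open site.
  A→D4 3, B→D4 5, C→D4 2
  shipping cost 10, fixed 8 → total 18.
Compare {D5}: shipping cost 12 + fixed 8 = 20.
Compare {D1}: shipping cost 13 + fixed 8 = 21.
Compare {D3}: shipping cost 13 + fixed 8 = 21.
All other subsets cost ≥ 20. Minimum total cost: 18.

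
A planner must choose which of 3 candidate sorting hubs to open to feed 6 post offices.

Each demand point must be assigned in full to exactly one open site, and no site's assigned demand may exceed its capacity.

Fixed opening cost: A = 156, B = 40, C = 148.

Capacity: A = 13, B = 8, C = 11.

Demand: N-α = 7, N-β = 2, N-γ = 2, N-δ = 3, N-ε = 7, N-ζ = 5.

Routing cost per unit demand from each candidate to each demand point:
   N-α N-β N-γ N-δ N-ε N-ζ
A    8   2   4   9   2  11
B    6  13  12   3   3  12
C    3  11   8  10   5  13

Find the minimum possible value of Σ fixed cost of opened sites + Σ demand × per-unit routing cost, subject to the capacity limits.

460

Open {A, B, C}; cheapest assignment that respects the capacities:
  A (cap 13, load 11): N-β, N-γ, N-ε — cost 2×2 + 2×4 + 7×2 = 26
  B (cap 8, load 8): N-δ, N-ζ — cost 3×3 + 5×12 = 69
  C (cap 11, load 7): N-α — cost 7×3 = 21
  Shipping 116, fixed 344 → total 460.
  Any other capacity-feasible assignment to {A, B, C} ships for at least 116.
Total demand is 26 and no other set of sites has combined capacity ≥ 26, so {A, B, C} is the only feasible choice of open sites. Minimum: 460.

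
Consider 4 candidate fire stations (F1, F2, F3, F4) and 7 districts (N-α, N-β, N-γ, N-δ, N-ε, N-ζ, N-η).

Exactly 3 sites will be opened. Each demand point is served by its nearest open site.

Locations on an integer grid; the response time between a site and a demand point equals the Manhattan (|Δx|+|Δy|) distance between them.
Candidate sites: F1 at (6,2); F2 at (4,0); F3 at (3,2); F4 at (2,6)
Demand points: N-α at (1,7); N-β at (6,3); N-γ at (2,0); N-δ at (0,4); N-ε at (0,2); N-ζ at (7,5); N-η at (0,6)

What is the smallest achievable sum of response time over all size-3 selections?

19

Open {F1, F3, F4}.
  N-α→F4 2, N-β→F1 1, N-γ→F3 3, N-δ→F4 4, N-ε→F3 3, N-ζ→F1 4, N-η→F4 2  ⇒ total 19.
Compare {F1, F2, F4}: total 21.
Compare {F2, F3, F4}: total 23.
No size-3 selection does better; minimum is 19.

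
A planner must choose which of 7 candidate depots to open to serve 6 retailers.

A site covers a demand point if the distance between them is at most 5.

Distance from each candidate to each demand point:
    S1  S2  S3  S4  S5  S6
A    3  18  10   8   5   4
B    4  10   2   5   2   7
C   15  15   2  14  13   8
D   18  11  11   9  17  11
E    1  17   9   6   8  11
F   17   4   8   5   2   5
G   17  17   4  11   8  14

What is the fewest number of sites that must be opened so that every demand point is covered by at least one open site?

Coverage sets (demand points within 5 of each site):
  A: {S1, S5, S6}
  B: {S1, S3, S4, S5}
  C: {S3}
  D: {}
  E: {S1}
  F: {S2, S4, S5, S6}
  G: {S3}
No single site covers all 6 demand points.
But {B, F} covers everything, so the minimum is 2.

2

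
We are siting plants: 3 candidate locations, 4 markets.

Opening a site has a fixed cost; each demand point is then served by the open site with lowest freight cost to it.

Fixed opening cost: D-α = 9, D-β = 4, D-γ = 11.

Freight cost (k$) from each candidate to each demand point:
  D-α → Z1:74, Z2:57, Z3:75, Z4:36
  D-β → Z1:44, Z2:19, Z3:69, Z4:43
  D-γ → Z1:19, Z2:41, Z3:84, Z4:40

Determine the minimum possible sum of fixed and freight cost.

Open {D-β, D-γ}: assign each demand point to its cheapest open site.
  Z1→D-γ 19, Z2→D-β 19, Z3→D-β 69, Z4→D-γ 40
  freight cost 147, fixed 15 → total 162.
Compare {D-α, D-β, D-γ}: freight cost 143 + fixed 24 = 167.
Compare {D-β}: freight cost 175 + fixed 4 = 179.
Compare {D-α, D-β}: freight cost 168 + fixed 13 = 181.
All other subsets cost ≥ 167. Minimum total cost: 162.

162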